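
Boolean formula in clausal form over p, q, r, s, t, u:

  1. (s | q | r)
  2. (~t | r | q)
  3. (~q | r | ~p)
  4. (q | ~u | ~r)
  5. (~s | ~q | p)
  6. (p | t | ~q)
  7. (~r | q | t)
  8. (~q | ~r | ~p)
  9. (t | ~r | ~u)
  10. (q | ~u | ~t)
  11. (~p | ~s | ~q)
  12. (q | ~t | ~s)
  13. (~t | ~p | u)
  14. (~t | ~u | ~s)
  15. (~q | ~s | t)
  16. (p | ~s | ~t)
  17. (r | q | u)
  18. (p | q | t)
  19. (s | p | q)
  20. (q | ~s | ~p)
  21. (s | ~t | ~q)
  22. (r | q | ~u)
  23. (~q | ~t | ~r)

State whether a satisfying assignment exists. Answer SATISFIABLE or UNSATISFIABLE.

q = True:
  t = True:
    propagation gives s=True, p=True; an empty clause results — contradiction.
  t = False:
    propagation gives p=True, r=True; an empty clause results — contradiction.
q = False:
  t = True:
    propagation gives r=True, u=False, s=False, p=False; an empty clause results — contradiction.
  t = False:
    propagation gives r=False, s=True, u=True; an empty clause results — contradiction.
Every branch closes, so no satisfying assignment exists.

UNSATISFIABLE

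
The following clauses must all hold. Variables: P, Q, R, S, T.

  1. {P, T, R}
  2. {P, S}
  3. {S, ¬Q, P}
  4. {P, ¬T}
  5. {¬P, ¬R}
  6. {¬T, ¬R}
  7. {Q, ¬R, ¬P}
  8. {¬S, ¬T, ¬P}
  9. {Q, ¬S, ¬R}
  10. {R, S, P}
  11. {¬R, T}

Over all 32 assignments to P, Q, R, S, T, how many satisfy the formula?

The models are:
  P=T Q=F R=F S=F T=F
  P=T Q=F R=F S=F T=T
  P=T Q=F R=F S=T T=F
  P=T Q=T R=F S=F T=F
  P=T Q=T R=F S=F T=T
  P=T Q=T R=F S=T T=F
Count: 6.

6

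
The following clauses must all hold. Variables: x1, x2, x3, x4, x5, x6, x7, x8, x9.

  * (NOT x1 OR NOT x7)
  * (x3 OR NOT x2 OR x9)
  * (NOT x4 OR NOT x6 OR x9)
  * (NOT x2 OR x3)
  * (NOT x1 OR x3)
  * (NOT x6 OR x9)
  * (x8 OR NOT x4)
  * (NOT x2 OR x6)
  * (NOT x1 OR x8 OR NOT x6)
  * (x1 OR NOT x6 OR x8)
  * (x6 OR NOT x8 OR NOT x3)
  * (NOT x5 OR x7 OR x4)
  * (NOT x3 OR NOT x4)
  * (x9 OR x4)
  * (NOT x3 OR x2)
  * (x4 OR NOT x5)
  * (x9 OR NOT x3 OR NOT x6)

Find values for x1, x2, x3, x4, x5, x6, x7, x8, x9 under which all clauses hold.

x1=False  x2=False  x3=False  x4=True  x5=True  x6=True  x7=False  x8=True  x9=True

Check each clause:
  1. (NOT x1 OR NOT x7) — NOT x7 is true.
  2. (x3 OR NOT x2 OR x9) — x9 is true.
  3. (NOT x4 OR NOT x6 OR x9) — x9 is true.
  4. (x3 OR NOT x2) — NOT x2 is true.
  5. (NOT x1 OR x3) — NOT x1 is true.
  6. (x9 OR NOT x6) — x9 is true.
  7. (NOT x4 OR x8) — x8 is true.
  8. (x6 OR NOT x2) — x6 is true.
  9. (x8 OR NOT x6 OR NOT x1) — x8 is true.
  10. (x8 OR NOT x6 OR x1) — x8 is true.
  11. (NOT x3 OR x6 OR NOT x8) — NOT x3 is true.
  12. (NOT x5 OR x7 OR x4) — x4 is true.
  13. (NOT x3 OR NOT x4) — NOT x3 is true.
  14. (x4 OR x9) — x9 is true.
  15. (NOT x3 OR x2) — NOT x3 is true.
  16. (NOT x5 OR x4) — x4 is true.
  17. (NOT x3 OR x9 OR NOT x6) — x9 is true.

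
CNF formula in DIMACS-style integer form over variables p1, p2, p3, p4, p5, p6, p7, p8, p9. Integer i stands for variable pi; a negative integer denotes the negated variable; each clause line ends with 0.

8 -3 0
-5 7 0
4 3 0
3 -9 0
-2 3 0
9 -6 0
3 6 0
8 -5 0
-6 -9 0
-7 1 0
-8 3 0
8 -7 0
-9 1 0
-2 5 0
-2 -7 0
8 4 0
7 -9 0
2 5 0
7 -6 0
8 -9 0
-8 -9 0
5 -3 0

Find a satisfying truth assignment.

p1 = True, p2 = False, p3 = True, p4 = True, p5 = True, p6 = False, p7 = True, p8 = True, p9 = False

p1 occurs only positively in the remaining clauses — set p1 = True.
p4 occurs only positively in the remaining clauses — set p4 = True.
Try p2 = False.
  then p5 is forced to True.
  then p7 is forced to True.
  then p8 is forced to True.
  then p3 is forced to True.
  then p9 is forced to False.
  then p6 is forced to False.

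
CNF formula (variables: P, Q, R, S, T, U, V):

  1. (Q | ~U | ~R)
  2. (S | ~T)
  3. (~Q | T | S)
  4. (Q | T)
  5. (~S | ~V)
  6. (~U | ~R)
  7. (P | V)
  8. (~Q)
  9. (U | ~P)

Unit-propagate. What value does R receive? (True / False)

(~Q) is a unit clause: Q = False.
In (Q | T), Q is now false; T must hold, so T = True.
In (~T | S), ~T is now false; S must hold, so S = True.
From (~V | ~S) and S = True: V = False.
(V | P): since V = False, the clause reduces to (P). P = True.
From (U | ~P) and P = True: U = True.
(~R | Q | ~U): since U = True, Q = False, the clause reduces to (~R). R = False.

False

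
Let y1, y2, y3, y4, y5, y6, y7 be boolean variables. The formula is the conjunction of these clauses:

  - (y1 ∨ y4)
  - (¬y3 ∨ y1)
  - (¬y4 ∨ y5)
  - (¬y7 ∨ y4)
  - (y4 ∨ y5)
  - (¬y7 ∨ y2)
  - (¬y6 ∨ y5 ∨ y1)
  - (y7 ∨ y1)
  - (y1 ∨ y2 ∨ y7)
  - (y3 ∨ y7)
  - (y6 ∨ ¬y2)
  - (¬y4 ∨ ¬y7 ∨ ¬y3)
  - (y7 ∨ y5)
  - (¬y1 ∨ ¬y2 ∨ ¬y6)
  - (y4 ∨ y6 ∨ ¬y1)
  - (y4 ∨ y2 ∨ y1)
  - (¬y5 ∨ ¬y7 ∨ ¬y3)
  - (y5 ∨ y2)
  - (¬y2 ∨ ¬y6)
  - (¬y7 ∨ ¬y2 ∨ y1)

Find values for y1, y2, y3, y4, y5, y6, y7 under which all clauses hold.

y1=1  y2=0  y3=1  y4=1  y5=1  y6=0  y7=0

Set y1 = True and propagate.
Branch on y2: take y2 = False.
  then y7 is forced to False.
  then y3 is forced to True.
  then y5 is forced to True.
Set y4 = True and propagate.
y6 is now unconstrained; take y6 = False.
Every clause has at least one true literal under this assignment.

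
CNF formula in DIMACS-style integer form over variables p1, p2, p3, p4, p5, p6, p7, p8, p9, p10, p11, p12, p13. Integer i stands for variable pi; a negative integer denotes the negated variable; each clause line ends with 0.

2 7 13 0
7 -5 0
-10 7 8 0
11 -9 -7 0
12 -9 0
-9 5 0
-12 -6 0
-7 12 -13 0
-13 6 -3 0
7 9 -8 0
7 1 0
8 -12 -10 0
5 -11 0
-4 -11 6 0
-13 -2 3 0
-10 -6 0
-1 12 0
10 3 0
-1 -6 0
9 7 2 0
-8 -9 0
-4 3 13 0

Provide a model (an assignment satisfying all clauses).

p1=False, p2=False, p3=True, p4=True, p5=False, p6=False, p7=True, p8=False, p9=False, p10=False, p11=False, p12=False, p13=False

Branch on p1: take p1 = False.
  then p7 is forced to True.
For the remaining variables, p2 = False, p3 = True, p4 = True, p5 = False, p6 = False, p8 = False, p9 = False, p10 = False, p11 = False, p12 = False, p13 = False works.
Every clause has at least one true literal under this assignment.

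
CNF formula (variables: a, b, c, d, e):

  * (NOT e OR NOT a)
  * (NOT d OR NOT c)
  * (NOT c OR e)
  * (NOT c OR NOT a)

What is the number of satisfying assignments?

Case analysis on c and a:
  c=T, a=T: a clause becomes empty — 0.
  c=T, a=F: remaining (b,d,e) ∈ {(F,F,T); (T,F,T)} — 2.
  c=F, a=T: remaining (b,d,e) ∈ {(F,F,F); (F,T,F); (T,F,F); (T,T,F)} — 4.
  c=F, a=F: b, d, e free → 2^3 = 8.
Total: 0 + 2 + 4 + 8 = 14.

14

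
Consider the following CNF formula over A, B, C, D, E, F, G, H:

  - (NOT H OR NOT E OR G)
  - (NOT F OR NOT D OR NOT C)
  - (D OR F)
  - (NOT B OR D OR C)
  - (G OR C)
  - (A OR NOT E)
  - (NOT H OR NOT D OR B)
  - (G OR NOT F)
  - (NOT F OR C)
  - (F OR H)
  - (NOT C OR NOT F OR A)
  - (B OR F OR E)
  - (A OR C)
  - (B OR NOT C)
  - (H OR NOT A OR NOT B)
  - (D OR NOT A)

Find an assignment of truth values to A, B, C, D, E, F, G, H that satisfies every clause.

G occurs only positively in the remaining clauses — set G = True.
Branch on A: take A = True.
  then D is forced to True.
The remaining clauses are satisfied by B = True, C = True, E = False, F = False, H = True.

A=T, B=T, C=T, D=T, E=F, F=F, G=T, H=T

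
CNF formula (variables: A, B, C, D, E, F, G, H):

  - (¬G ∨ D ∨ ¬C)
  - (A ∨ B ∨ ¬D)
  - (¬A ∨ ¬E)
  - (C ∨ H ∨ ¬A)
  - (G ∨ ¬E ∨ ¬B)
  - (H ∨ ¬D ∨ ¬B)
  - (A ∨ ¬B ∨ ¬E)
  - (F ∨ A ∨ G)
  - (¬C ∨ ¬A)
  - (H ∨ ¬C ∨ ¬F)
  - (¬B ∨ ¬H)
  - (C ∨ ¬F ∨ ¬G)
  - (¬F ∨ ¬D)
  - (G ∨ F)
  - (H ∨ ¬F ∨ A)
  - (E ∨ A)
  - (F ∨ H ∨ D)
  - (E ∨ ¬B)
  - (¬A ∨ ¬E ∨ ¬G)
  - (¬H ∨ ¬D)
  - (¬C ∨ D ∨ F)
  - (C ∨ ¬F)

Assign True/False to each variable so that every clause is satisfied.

A=False, B=False, C=False, D=False, E=True, F=False, G=True, H=True

Set A = False and propagate.
  then E is forced to True.
  then B is forced to False.
  then D is forced to False.
For the remaining variables, C = False, F = False, G = True, H = True works.
Every clause has at least one true literal under this assignment.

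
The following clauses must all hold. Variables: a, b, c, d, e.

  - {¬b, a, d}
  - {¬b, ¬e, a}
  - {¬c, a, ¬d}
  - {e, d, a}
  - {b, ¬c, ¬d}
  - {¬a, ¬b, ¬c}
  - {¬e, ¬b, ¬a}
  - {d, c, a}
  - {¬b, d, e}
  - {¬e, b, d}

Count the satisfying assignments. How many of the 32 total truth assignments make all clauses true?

8

Satisfying assignments:
  a=F b=F c=F d=T e=F
  a=F b=F c=F d=T e=T
  a=F b=T c=F d=T e=F
  a=T b=F c=F d=F e=F
  a=T b=F c=F d=T e=F
  a=T b=F c=F d=T e=T
  a=T b=F c=T d=F e=F
  a=T b=T c=F d=T e=F
That's 8 in total.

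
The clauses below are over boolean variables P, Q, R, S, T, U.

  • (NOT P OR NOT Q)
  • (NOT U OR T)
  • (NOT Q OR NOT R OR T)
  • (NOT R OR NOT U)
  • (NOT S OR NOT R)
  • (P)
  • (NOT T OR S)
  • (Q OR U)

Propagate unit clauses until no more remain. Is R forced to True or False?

False

(P) stands alone — P = True.
(NOT Q OR NOT P) with P = True leaves only NOT Q, so Q = False.
In (Q OR U), Q is now false; U must hold, so U = True.
From (T OR NOT U) and U = True: T = True.
From (NOT R OR NOT U) and U = True: R = False.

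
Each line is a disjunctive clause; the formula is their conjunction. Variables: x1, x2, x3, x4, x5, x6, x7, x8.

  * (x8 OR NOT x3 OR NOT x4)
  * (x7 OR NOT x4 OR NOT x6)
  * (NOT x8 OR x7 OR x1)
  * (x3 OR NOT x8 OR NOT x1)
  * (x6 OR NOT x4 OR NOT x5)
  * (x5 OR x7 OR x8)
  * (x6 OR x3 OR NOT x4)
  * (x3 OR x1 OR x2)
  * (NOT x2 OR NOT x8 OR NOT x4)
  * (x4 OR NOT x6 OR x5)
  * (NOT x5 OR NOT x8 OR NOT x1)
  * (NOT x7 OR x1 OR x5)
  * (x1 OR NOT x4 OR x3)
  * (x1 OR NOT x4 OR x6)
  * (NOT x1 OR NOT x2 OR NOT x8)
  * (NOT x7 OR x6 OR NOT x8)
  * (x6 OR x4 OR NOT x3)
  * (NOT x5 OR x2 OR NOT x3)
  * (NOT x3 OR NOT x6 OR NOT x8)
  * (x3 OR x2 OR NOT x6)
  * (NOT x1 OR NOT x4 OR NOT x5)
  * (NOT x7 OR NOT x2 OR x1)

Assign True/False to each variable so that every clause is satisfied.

x1 = True, x2 = True, x3 = False, x4 = True, x5 = False, x6 = True, x7 = True, x8 = False

Check each clause:
  1. (NOT x4 OR x8 OR NOT x3) — NOT x3 is true.
  2. (NOT x4 OR NOT x6 OR x7) — x7 is true.
  3. (x7 OR x1 OR NOT x8) — NOT x8 is true.
  4. (NOT x8 OR x3 OR NOT x1) — NOT x8 is true.
  5. (x6 OR NOT x4 OR NOT x5) — NOT x5 is true.
  6. (x8 OR x7 OR x5) — x7 is true.
  7. (x3 OR x6 OR NOT x4) — x6 is true.
  8. (x3 OR x2 OR x1) — x1 is true.
  9. (NOT x2 OR NOT x8 OR NOT x4) — NOT x8 is true.
  10. (x4 OR NOT x6 OR x5) — x4 is true.
  11. (NOT x1 OR NOT x8 OR NOT x5) — NOT x8 is true.
  12. (x5 OR NOT x7 OR x1) — x1 is true.
  13. (x3 OR x1 OR NOT x4) — x1 is true.
  14. (x6 OR NOT x4 OR x1) — x1 is true.
  15. (NOT x1 OR NOT x8 OR NOT x2) — NOT x8 is true.
  16. (NOT x7 OR x6 OR NOT x8) — NOT x8 is true.
  17. (NOT x3 OR x6 OR x4) — x4 is true.
  18. (NOT x3 OR x2 OR NOT x5) — x2 is true.
  19. (NOT x8 OR NOT x6 OR NOT x3) — NOT x8 is true.
  20. (x2 OR NOT x6 OR x3) — x2 is true.
  21. (NOT x4 OR NOT x5 OR NOT x1) — NOT x5 is true.
  22. (x1 OR NOT x7 OR NOT x2) — x1 is true.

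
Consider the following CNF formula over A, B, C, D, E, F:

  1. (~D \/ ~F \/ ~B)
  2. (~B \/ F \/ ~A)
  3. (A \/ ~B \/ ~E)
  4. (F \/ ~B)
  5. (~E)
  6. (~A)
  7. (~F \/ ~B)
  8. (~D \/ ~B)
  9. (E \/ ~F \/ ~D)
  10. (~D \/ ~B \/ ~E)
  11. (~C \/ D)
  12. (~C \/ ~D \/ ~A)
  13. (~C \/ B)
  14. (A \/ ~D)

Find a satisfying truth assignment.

A=F, B=F, C=F, D=F, E=F, F=T

Check each clause:
  1. (~D \/ ~F \/ ~B) — ~D is true.
  2. (~B \/ ~A \/ F) — ~B is true.
  3. (A \/ ~B \/ ~E) — ~E is true.
  4. (F \/ ~B) — F is true.
  5. (~E) — ~E is true.
  6. (~A) — ~A is true.
  7. (~B \/ ~F) — ~B is true.
  8. (~B \/ ~D) — ~D is true.
  9. (E \/ ~F \/ ~D) — ~D is true.
  10. (~B \/ ~E \/ ~D) — ~E is true.
  11. (D \/ ~C) — ~C is true.
  12. (~D \/ ~A \/ ~C) — ~D is true.
  13. (~C \/ B) — ~C is true.
  14. (A \/ ~D) — ~D is true.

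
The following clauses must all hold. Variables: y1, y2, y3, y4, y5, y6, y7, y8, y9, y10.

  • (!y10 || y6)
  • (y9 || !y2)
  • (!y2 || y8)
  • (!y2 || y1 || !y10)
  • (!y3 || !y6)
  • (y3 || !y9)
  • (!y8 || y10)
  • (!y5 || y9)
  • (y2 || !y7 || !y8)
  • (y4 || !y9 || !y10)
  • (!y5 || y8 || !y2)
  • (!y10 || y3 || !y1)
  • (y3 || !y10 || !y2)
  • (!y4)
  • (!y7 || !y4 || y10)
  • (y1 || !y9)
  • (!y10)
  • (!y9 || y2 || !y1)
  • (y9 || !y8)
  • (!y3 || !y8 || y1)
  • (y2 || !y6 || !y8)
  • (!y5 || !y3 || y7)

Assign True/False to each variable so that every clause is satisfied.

(!y4) is a unit clause, so y4 = False.
The clause (!y10) is unit: y10 must be False.
The clause (!y8) is unit: y8 must be False.
Unit propagation: (!y2) forces y2 = False.
y5 occurs only negated in the remaining clauses — set y5 = False.
y6 occurs only negated in the remaining clauses — set y6 = False.
Set y1 = False and propagate.
  then y9 is forced to False.
y3, y7 are now unconstrained; take y3 = True, y7 = False.
Every clause has at least one true literal under this assignment.

y1=F, y2=F, y3=T, y4=F, y5=F, y6=F, y7=F, y8=F, y9=F, y10=F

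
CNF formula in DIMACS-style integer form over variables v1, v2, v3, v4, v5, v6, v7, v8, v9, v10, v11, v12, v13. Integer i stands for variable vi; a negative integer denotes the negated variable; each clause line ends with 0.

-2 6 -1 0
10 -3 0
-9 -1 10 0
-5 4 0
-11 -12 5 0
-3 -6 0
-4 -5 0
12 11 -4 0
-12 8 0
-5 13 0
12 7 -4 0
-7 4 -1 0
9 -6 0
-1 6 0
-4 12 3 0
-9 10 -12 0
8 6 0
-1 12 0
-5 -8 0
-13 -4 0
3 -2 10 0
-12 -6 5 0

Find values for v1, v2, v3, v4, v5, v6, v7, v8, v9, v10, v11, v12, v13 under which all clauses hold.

v1=F  v2=T  v3=F  v4=F  v5=F  v6=F  v7=T  v8=T  v9=F  v10=T  v11=F  v12=T  v13=T

Check each clause:
  1. (~v1 | ~v2 | v6) — ~v1 is true.
  2. (~v3 | v10) — v10 is true.
  3. (~v1 | v10 | ~v9) — v10 is true.
  4. (v4 | ~v5) — ~v5 is true.
  5. (v5 | ~v11 | ~v12) — ~v11 is true.
  6. (~v6 | ~v3) — ~v6 is true.
  7. (~v5 | ~v4) — ~v5 is true.
  8. (v11 | v12 | ~v4) — v12 is true.
  9. (~v12 | v8) — v8 is true.
  10. (~v5 | v13) — ~v5 is true.
  11. (~v4 | v7 | v12) — ~v4 is true.
  12. (~v7 | ~v1 | v4) — ~v1 is true.
  13. (v9 | ~v6) — ~v6 is true.
  14. (~v1 | v6) — ~v1 is true.
  15. (~v4 | v3 | v12) — v12 is true.
  16. (~v9 | v10 | ~v12) — v10 is true.
  17. (v8 | v6) — v8 is true.
  18. (v12 | ~v1) — v12 is true.
  19. (~v8 | ~v5) — ~v5 is true.
  20. (~v13 | ~v4) — ~v4 is true.
  21. (~v2 | v10 | v3) — v10 is true.
  22. (v5 | ~v6 | ~v12) — ~v6 is true.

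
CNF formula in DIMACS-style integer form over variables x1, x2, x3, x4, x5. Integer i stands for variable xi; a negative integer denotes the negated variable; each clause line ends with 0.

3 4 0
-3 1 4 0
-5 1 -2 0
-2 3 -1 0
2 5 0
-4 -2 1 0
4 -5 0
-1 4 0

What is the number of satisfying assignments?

6

Satisfying assignments:
  x1=F x2=F x3=F x4=T x5=T
  x1=F x2=F x3=T x4=T x5=T
  x1=T x2=F x3=F x4=T x5=T
  x1=T x2=F x3=T x4=T x5=T
  x1=T x2=T x3=T x4=T x5=F
  x1=T x2=T x3=T x4=T x5=T
Count: 6.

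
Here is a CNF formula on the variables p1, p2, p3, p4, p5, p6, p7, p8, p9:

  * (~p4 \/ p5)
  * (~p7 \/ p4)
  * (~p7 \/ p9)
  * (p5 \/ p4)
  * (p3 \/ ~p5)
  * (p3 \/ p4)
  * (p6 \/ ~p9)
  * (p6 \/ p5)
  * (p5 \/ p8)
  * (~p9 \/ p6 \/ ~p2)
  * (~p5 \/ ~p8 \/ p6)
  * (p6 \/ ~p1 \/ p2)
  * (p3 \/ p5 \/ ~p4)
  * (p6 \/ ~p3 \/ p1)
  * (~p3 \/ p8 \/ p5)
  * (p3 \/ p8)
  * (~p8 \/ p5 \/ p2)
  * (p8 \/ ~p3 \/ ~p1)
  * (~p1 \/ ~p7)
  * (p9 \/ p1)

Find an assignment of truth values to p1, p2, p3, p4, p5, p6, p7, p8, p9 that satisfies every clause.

p1=True  p2=False  p3=True  p4=False  p5=True  p6=True  p7=False  p8=True  p9=False

p6 occurs only positively in the remaining clauses — set p6 = True.
p7 occurs only negated in the remaining clauses — set p7 = False.
Set p1 = True and propagate.
Try p2 = False.
Set p3 = True and propagate.
  then p8 is forced to True.
  then p5 is forced to True.
p4, p9 are now unconstrained; take p4 = False, p9 = False.
Every clause has at least one true literal under this assignment.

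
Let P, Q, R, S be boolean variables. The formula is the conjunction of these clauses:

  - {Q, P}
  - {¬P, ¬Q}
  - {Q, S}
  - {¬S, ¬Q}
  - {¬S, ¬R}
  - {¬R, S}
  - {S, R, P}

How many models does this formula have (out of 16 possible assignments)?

1

The models are:
  P=1 Q=0 R=0 S=1
That's 1 in total.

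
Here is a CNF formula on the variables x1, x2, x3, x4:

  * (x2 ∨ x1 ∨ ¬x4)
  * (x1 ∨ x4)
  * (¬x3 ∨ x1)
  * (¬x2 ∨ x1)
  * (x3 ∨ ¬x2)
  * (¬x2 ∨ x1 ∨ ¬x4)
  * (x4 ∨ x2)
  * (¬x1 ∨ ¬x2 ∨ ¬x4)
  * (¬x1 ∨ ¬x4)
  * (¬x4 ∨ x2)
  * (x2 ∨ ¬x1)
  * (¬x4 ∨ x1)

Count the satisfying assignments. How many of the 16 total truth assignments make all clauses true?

Satisfying assignments:
  x1=T x2=T x3=T x4=F
Count: 1.

1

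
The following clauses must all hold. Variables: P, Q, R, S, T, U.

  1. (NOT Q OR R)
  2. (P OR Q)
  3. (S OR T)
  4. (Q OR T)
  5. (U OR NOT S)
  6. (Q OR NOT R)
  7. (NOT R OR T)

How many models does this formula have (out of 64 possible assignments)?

9

Split on Q, then R.
  Q=1, R=1: P free; 3 ways for (S,T,U) × 2^1 = 6.
  Q=1, R=0: a clause becomes empty — 0.
  Q=0, R=1: a clause becomes empty — 0.
  Q=0, R=0: remaining (P,S,T,U) ∈ {(1,0,1,0); (1,0,1,1); (1,1,1,1)} — 3.
Total: 6 + 0 + 0 + 3 = 9.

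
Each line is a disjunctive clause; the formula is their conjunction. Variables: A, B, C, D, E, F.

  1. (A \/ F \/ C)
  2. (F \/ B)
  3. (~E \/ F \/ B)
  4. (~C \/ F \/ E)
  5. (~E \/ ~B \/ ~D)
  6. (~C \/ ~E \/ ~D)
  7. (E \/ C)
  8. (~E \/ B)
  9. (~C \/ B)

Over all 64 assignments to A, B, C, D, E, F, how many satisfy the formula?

Case analysis on E and B:
  E=1, B=1: 7 of the 16 assignments to (A,C,D,F) work.
  E=1, B=0: a clause becomes empty — 0.
  E=0, B=1: remaining (A,C,D,F) ∈ {(0,1,0,1); (0,1,1,1); (1,1,0,1); (1,1,1,1)} — 4.
  E=0, B=0: a clause becomes empty — 0.
Total: 7 + 0 + 4 + 0 = 11.

11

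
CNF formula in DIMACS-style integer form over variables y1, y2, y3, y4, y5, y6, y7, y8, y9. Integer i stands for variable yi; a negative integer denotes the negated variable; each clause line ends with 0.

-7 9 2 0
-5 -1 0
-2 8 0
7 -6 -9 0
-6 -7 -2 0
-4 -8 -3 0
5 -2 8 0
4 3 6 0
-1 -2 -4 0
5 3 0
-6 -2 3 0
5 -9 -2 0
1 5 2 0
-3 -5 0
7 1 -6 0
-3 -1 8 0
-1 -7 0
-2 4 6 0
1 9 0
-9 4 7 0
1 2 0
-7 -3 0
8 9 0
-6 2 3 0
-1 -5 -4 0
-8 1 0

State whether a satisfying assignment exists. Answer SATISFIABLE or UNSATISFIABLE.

SATISFIABLE

Try y1 = True.
  then y5 is forced to False.
  then y3 is forced to True.
  then y8 is forced to True.
  then y4 is forced to False.
  then y7 is forced to False.
  then y9 is forced to False.
The remaining clauses are satisfied by y2 = False, y6 = True.
Every clause has at least one true literal under this assignment.
So y1=True, y2=False, y3=True, y4=False, y5=False, y6=True, y7=False, y8=True, y9=False is a satisfying assignment.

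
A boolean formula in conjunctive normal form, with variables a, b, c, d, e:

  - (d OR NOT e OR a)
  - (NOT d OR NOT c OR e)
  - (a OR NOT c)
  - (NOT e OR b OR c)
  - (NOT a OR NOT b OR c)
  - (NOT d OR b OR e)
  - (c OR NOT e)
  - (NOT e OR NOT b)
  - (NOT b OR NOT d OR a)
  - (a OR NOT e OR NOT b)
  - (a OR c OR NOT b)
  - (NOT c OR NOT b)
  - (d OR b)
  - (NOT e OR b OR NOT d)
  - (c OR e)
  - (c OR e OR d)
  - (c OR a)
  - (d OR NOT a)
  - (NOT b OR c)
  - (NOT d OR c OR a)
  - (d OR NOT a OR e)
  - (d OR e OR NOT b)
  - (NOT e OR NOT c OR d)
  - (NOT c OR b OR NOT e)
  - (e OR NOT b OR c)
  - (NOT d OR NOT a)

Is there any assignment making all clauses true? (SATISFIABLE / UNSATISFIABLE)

UNSATISFIABLE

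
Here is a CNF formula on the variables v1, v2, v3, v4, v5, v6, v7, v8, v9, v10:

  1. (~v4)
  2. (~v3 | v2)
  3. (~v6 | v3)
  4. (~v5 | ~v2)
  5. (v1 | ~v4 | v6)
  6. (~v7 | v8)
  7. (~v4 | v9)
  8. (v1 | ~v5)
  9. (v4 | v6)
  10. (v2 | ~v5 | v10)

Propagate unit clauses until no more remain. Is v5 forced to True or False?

(~v4) stands alone — v4 = False.
(v6 | v4): since v4 = False, the clause reduces to (v6). v6 = True.
From (~v6 | v3) and v6 = True: v3 = True.
(~v3 | v2) with v3 = True leaves only v2, so v2 = True.
From (~v2 | ~v5) and v2 = True: v5 = False.

False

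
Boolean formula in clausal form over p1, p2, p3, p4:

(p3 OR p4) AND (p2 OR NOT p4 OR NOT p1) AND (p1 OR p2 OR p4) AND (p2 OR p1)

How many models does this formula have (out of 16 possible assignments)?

7

Split on p1, then p2.
  p1=T, p2=T: remaining (p3,p4) ∈ {(F,T); (T,F); (T,T)} — 3.
  p1=T, p2=F: remaining (p3,p4) ∈ {(T,F)} — 1.
  p1=F, p2=T: remaining (p3,p4) ∈ {(F,T); (T,F); (T,T)} — 3.
  p1=F, p2=F: a clause becomes empty — 0.
Total: 3 + 1 + 3 + 0 = 7.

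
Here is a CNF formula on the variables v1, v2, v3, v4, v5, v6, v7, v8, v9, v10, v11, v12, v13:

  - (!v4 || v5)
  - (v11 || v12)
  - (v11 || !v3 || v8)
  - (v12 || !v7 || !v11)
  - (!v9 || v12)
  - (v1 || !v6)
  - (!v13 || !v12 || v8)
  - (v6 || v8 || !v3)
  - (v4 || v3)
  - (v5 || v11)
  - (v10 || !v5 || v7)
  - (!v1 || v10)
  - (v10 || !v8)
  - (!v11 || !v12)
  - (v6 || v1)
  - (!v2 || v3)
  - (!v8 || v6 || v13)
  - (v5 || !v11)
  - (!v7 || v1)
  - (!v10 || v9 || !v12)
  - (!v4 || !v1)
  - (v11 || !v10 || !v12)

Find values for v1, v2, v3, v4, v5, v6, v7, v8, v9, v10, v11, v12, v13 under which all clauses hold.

v2 occurs only negated in the remaining clauses — set v2 = False.
Branch on v1: take v1 = True.
  then v10 is forced to True.
  then v4 is forced to False.
  then v3 is forced to True.
The remaining clauses are satisfied by v5 = True, v6 = True, v7 = False, v8 = False, v9 = False, v11 = True, v12 = False, v13 = True.

v1=T  v2=F  v3=T  v4=F  v5=T  v6=T  v7=F  v8=F  v9=F  v10=T  v11=T  v12=F  v13=T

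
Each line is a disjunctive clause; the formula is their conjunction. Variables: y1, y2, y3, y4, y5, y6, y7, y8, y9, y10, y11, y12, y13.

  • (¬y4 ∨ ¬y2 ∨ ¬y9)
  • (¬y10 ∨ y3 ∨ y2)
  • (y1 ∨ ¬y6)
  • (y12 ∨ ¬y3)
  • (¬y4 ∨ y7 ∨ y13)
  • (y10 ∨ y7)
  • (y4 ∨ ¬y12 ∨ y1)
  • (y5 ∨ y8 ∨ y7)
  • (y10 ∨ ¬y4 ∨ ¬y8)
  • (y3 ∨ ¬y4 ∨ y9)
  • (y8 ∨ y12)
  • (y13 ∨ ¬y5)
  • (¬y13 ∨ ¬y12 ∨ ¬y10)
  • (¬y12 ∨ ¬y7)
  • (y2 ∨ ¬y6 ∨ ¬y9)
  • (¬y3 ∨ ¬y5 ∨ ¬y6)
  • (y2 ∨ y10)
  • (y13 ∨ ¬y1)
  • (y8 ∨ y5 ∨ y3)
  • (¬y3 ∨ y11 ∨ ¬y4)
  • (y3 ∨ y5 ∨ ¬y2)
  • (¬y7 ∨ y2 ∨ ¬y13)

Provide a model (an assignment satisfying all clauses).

y1=True, y2=True, y3=False, y4=False, y5=True, y6=False, y7=True, y8=True, y9=True, y10=True, y11=False, y12=False, y13=True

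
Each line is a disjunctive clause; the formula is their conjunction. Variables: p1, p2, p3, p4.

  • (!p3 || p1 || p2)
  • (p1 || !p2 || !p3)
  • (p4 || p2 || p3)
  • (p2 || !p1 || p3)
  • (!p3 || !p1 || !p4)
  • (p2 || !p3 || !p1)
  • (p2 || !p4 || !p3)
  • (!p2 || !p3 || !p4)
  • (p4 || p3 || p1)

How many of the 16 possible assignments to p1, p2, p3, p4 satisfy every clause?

5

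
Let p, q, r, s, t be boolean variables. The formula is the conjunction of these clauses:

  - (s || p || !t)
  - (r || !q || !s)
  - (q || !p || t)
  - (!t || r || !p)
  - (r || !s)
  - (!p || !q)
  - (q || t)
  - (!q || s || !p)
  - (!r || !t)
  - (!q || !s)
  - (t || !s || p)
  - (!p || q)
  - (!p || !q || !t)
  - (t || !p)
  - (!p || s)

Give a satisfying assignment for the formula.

p = 0, q = 1, r = 1, s = 0, t = 0

Try p = False.
Branch on q: take q = True.
  then s is forced to False.
  then t is forced to False.
r is now unconstrained; take r = True.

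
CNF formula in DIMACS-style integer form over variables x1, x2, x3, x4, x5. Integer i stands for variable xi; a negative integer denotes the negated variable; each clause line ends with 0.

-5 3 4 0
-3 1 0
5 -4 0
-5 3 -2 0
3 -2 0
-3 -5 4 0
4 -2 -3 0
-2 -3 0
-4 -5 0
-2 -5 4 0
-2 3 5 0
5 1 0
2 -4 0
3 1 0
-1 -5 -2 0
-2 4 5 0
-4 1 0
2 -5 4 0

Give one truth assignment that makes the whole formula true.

x1 = True, x2 = False, x3 = True, x4 = False, x5 = False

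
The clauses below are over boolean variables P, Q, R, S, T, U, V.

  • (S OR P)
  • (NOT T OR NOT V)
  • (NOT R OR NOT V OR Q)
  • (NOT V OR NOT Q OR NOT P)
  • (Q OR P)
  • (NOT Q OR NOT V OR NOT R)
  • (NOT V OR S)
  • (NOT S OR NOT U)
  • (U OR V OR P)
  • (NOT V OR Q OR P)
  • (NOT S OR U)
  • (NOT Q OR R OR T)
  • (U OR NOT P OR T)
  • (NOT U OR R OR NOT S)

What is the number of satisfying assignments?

Case analysis on V and P:
  V=T, P=T: a clause becomes empty — 0.
  V=T, P=F: a clause becomes empty — 0.
  V=F, P=T: 11 of the 32 assignments to (Q,R,S,T,U) work.
  V=F, P=F: a clause becomes empty — 0.
Total: 0 + 0 + 11 + 0 = 11.

11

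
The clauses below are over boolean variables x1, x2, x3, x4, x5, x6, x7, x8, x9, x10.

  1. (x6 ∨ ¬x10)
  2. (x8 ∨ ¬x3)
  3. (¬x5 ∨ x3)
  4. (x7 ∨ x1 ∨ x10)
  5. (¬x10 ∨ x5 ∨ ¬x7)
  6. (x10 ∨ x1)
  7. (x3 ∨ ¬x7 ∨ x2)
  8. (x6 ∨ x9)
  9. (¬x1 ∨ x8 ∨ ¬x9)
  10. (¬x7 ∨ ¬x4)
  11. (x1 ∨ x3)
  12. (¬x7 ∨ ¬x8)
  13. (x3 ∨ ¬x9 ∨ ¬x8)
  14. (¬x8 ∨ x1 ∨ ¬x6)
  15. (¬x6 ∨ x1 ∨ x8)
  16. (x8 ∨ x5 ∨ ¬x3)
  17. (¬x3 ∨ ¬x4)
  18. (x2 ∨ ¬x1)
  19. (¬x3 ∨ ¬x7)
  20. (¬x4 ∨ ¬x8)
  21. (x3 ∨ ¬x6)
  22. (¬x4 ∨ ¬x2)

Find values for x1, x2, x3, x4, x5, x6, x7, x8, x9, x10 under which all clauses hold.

x1 = T, x2 = T, x3 = T, x4 = F, x5 = T, x6 = F, x7 = F, x8 = T, x9 = T, x10 = F

Check each clause:
  1. (¬x10 ∨ x6) — ¬x10 is true.
  2. (¬x3 ∨ x8) — x8 is true.
  3. (¬x5 ∨ x3) — x3 is true.
  4. (x7 ∨ x10 ∨ x1) — x1 is true.
  5. (¬x7 ∨ ¬x10 ∨ x5) — ¬x7 is true.
  6. (x10 ∨ x1) — x1 is true.
  7. (¬x7 ∨ x3 ∨ x2) — ¬x7 is true.
  8. (x6 ∨ x9) — x9 is true.
  9. (¬x9 ∨ ¬x1 ∨ x8) — x8 is true.
  10. (¬x4 ∨ ¬x7) — ¬x7 is true.
  11. (x1 ∨ x3) — x1 is true.
  12. (¬x7 ∨ ¬x8) — ¬x7 is true.
  13. (¬x8 ∨ ¬x9 ∨ x3) — x3 is true.
  14. (¬x6 ∨ x1 ∨ ¬x8) — x1 is true.
  15. (x1 ∨ x8 ∨ ¬x6) — x8 is true.
  16. (¬x3 ∨ x8 ∨ x5) — x8 is true.
  17. (¬x4 ∨ ¬x3) — ¬x4 is true.
  18. (¬x1 ∨ x2) — x2 is true.
  19. (¬x7 ∨ ¬x3) — ¬x7 is true.
  20. (¬x4 ∨ ¬x8) — ¬x4 is true.
  21. (¬x6 ∨ x3) — ¬x6 is true.
  22. (¬x2 ∨ ¬x4) — ¬x4 is true.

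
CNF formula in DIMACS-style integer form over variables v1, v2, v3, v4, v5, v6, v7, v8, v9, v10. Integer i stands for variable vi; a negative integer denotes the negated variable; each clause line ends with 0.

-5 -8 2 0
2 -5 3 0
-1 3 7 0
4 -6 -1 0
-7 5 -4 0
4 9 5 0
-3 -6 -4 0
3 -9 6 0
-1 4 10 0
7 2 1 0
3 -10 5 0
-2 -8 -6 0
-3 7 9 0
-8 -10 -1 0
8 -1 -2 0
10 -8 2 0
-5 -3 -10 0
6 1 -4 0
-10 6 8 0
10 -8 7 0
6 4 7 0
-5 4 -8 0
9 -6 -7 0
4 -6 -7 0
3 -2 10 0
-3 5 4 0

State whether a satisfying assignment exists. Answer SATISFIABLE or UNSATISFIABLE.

SATISFIABLE

Try v1 = False.
Set v2 = True and propagate.
Try v3 = False.
  then v10 is forced to True.
  then v5 is forced to True.
For the remaining variables, v4 = True, v6 = True, v7 = True, v8 = False, v9 = True works.
So v1 = False, v2 = True, v3 = False, v4 = True, v5 = True, v6 = True, v7 = True, v8 = False, v9 = True, v10 = True is a satisfying assignment.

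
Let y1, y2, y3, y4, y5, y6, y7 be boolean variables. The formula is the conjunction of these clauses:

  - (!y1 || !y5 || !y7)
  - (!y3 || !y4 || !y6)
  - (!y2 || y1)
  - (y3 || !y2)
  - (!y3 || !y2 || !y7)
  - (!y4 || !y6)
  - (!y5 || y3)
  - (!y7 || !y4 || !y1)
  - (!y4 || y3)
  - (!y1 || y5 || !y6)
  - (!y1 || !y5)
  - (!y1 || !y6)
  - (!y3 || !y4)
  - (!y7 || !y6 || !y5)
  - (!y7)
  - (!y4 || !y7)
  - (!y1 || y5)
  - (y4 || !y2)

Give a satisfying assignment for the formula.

(!y7) is a unit clause, so y7 = False.
y2 occurs only negated in the remaining clauses — set y2 = False.
Set y1 = False and propagate.
For the remaining variables, y3 = True, y4 = False, y5 = True, y6 = True works.

y1 = 0, y2 = 0, y3 = 1, y4 = 0, y5 = 1, y6 = 1, y7 = 0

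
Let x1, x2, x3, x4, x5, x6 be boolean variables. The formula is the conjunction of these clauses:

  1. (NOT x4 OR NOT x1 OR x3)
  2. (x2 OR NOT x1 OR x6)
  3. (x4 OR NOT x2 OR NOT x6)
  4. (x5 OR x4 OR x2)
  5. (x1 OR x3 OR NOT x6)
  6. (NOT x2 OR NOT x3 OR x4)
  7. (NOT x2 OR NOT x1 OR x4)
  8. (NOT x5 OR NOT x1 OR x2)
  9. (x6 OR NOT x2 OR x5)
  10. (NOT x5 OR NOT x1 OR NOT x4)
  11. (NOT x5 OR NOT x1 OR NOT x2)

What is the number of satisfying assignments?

16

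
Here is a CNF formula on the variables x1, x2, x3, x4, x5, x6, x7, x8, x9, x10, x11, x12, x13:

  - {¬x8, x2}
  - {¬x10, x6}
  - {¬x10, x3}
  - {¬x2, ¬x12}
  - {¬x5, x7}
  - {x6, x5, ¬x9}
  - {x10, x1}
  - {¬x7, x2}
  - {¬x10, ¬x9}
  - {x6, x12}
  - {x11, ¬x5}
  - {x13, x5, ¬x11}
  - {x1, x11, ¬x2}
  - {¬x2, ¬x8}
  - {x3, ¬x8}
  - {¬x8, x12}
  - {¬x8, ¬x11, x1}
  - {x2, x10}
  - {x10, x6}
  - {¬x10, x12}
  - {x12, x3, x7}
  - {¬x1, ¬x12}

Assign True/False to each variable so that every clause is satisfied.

Pure literal: x3 appears only positively; assign x3 = True.
Pure literal: x6 appears only positively; assign x6 = True.
Try x1 = True.
  then x12 is forced to False.
  then x8 is forced to False.
  then x10 is forced to False.
  then x2 is forced to True.
Set x5 = False and propagate.
Set x11 = False and propagate.
x4, x7, x9, x13 are now unconstrained; take x4 = False, x7 = True, x9 = True, x13 = True.

x1=True, x2=True, x3=True, x4=False, x5=False, x6=True, x7=True, x8=False, x9=True, x10=False, x11=False, x12=False, x13=True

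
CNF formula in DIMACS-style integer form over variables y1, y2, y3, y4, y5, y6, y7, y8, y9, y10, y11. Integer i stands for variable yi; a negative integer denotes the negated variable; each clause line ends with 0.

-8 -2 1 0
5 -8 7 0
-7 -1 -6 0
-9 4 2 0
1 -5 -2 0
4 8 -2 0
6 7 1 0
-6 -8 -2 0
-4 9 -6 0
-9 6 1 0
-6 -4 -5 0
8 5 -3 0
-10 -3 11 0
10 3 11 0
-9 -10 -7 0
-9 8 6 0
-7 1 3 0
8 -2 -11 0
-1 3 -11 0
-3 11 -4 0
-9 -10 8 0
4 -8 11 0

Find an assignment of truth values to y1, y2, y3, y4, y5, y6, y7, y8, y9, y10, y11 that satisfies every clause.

y1=T  y2=F  y3=T  y4=F  y5=T  y6=T  y7=F  y8=T  y9=F  y10=F  y11=T

Check each clause:
  1. (NOT y2 OR NOT y8 OR y1) — y1 is true.
  2. (NOT y8 OR y7 OR y5) — y5 is true.
  3. (NOT y7 OR NOT y1 OR NOT y6) — NOT y7 is true.
  4. (y2 OR NOT y9 OR y4) — NOT y9 is true.
  5. (NOT y2 OR y1 OR NOT y5) — y1 is true.
  6. (NOT y2 OR y8 OR y4) — y8 is true.
  7. (y1 OR y7 OR y6) — y1 is true.
  8. (NOT y6 OR NOT y2 OR NOT y8) — NOT y2 is true.
  9. (NOT y6 OR y9 OR NOT y4) — NOT y4 is true.
  10. (y6 OR y1 OR NOT y9) — y1 is true.
  11. (NOT y4 OR NOT y5 OR NOT y6) — NOT y4 is true.
  12. (y5 OR y8 OR NOT y3) — y8 is true.
  13. (NOT y10 OR y11 OR NOT y3) — y11 is true.
  14. (y3 OR y11 OR y10) — y11 is true.
  15. (NOT y9 OR NOT y7 OR NOT y10) — NOT y7 is true.
  16. (NOT y9 OR y6 OR y8) — y8 is true.
  17. (y1 OR y3 OR NOT y7) — y1 is true.
  18. (NOT y11 OR NOT y2 OR y8) — y8 is true.
  19. (NOT y11 OR y3 OR NOT y1) — y3 is true.
  20. (y11 OR NOT y3 OR NOT y4) — y11 is true.
  21. (NOT y9 OR NOT y10 OR y8) — y8 is true.
  22. (y4 OR y11 OR NOT y8) — y11 is true.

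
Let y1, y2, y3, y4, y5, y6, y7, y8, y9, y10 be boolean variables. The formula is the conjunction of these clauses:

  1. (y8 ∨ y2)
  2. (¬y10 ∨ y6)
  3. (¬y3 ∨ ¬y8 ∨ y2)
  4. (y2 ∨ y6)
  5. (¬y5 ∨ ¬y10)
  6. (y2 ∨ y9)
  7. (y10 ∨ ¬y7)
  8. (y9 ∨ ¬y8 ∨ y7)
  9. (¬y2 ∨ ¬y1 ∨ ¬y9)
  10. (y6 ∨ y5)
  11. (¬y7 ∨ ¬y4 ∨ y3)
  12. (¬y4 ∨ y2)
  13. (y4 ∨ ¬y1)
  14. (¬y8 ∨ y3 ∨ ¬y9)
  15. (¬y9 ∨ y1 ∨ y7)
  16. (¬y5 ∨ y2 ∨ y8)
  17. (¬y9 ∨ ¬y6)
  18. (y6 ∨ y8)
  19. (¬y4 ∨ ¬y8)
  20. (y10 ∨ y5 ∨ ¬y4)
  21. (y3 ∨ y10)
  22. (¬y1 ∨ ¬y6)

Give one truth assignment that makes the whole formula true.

y1 = False, y2 = True, y3 = True, y4 = False, y5 = False, y6 = True, y7 = True, y8 = True, y9 = False, y10 = True

Branch on y1: take y1 = False.
The remaining clauses are satisfied by y2 = True, y3 = True, y4 = False, y5 = False, y6 = True, y7 = True, y8 = True, y9 = False, y10 = True.
Every clause has at least one true literal under this assignment.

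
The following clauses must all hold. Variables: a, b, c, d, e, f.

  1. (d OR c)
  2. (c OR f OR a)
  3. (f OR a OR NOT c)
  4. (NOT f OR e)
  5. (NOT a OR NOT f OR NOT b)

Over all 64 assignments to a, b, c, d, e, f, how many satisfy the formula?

21

Split on f, then a.
  f=T, a=T: remaining (b,c,d,e) ∈ {(F,F,T,T); (F,T,F,T); (F,T,T,T)} — 3.
  f=T, a=F: b free; 3 ways for (c,d,e) × 2^1 = 6.
  f=F, a=T: b, e free; 3 ways for (c,d) × 2^2 = 12.
  f=F, a=F: a clause becomes empty — 0.
Total: 3 + 6 + 12 + 0 = 21.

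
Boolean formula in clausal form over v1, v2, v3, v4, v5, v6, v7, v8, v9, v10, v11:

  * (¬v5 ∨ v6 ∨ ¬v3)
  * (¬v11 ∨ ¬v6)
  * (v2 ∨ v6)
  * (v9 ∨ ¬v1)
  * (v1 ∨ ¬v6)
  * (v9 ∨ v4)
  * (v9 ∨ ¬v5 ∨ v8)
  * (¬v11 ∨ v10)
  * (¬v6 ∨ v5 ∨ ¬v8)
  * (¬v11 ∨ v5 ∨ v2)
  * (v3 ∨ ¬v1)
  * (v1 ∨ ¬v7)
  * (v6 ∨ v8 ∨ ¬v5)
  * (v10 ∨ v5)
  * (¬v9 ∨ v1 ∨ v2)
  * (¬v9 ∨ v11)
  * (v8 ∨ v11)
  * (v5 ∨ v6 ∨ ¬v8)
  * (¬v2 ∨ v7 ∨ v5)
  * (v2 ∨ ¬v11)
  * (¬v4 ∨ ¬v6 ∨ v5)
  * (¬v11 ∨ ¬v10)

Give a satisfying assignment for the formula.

Branch on v1: take v1 = False.
  then v6 is forced to False.
  then v2 is forced to True.
  then v7 is forced to False.
  then v5 is forced to True.
  then v3 is forced to False.
  then v8 is forced to True.
The remaining clauses are satisfied by v4 = True, v9 = False, v10 = False, v11 = False.
Check each clause:
  1. (¬v5 ∨ ¬v3 ∨ v6) — ¬v3 is true.
  2. (¬v6 ∨ ¬v11) — ¬v6 is true.
  3. (v2 ∨ v6) — v2 is true.
  4. (¬v1 ∨ v9) — ¬v1 is true.
  5. (¬v6 ∨ v1) — ¬v6 is true.
  6. (v4 ∨ v9) — v4 is true.
  7. (v9 ∨ v8 ∨ ¬v5) — v8 is true.
  8. (¬v11 ∨ v10) — ¬v11 is true.
  9. (¬v8 ∨ v5 ∨ ¬v6) — ¬v6 is true.
  10. (¬v11 ∨ v2 ∨ v5) — v2 is true.
  11. (¬v1 ∨ v3) — ¬v1 is true.
  12. (¬v7 ∨ v1) — ¬v7 is true.
  13. (¬v5 ∨ v8 ∨ v6) — v8 is true.
  14. (v5 ∨ v10) — v5 is true.
  15. (v1 ∨ v2 ∨ ¬v9) — v2 is true.
  16. (v11 ∨ ¬v9) — ¬v9 is true.
  17. (v11 ∨ v8) — v8 is true.
  18. (v5 ∨ v6 ∨ ¬v8) — v5 is true.
  19. (v5 ∨ ¬v2 ∨ v7) — v5 is true.
  20. (¬v11 ∨ v2) — v2 is true.
  21. (v5 ∨ ¬v6 ∨ ¬v4) — ¬v6 is true.
  22. (¬v10 ∨ ¬v11) — ¬v11 is true.

v1=False  v2=True  v3=False  v4=True  v5=True  v6=False  v7=False  v8=True  v9=False  v10=False  v11=False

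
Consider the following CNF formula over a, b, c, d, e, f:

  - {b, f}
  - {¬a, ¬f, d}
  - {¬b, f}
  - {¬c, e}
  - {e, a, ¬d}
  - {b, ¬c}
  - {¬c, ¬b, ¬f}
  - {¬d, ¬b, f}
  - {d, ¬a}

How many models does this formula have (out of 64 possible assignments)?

10

Case analysis on b and f:
  b=T, f=T: 5 of the 16 assignments to (a,c,d,e) work.
  b=T, f=F: a clause becomes empty — 0.
  b=F, f=T: 5 of the 16 assignments to (a,c,d,e) work.
  b=F, f=F: a clause becomes empty — 0.
Total: 5 + 0 + 5 + 0 = 10.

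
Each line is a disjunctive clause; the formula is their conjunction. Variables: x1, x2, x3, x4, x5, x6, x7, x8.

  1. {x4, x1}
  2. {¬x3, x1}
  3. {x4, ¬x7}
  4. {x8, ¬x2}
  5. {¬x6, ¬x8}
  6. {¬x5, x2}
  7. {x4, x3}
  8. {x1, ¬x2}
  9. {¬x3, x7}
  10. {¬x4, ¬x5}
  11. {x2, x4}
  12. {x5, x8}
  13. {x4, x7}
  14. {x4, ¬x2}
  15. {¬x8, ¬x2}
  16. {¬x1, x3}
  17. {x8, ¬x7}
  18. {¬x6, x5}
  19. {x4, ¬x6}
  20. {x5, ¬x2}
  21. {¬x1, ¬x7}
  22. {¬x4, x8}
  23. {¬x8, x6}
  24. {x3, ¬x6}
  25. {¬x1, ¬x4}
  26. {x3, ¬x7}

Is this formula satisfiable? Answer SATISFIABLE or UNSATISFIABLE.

UNSATISFIABLE

x4 = True:
  propagation gives x5=False, x8=True, x6=False; an empty clause results — contradiction.
x4 = False:
  propagation gives x1=True, x7=False; an empty clause results — contradiction.
Every branch closes, so no satisfying assignment exists.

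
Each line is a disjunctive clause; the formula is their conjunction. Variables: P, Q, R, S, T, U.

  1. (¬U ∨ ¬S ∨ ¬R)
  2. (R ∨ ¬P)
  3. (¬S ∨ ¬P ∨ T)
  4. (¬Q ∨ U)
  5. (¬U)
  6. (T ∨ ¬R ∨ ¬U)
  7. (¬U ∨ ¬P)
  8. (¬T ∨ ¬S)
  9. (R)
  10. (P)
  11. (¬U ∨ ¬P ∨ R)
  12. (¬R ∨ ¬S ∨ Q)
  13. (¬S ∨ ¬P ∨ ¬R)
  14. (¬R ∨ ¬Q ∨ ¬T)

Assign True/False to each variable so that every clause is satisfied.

P = True, Q = False, R = True, S = False, T = True, U = False

The clause (¬U) is unit: U must be False.
Unit propagation: (¬Q) forces Q = False.
(R) is a unit clause, so R = True.
Unit propagation: (P) forces P = True.
The clause (¬S) is unit: S must be False.
T is now unconstrained; take T = True.
Every clause has at least one true literal under this assignment.
Check each clause:
  1. (¬S ∨ ¬U ∨ ¬R) — ¬U is true.
  2. (R ∨ ¬P) — R is true.
  3. (T ∨ ¬P ∨ ¬S) — ¬S is true.
  4. (¬Q ∨ U) — ¬Q is true.
  5. (¬U) — ¬U is true.
  6. (¬R ∨ T ∨ ¬U) — ¬U is true.
  7. (¬U ∨ ¬P) — ¬U is true.
  8. (¬T ∨ ¬S) — ¬S is true.
  9. (R) — R is true.
  10. (P) — P is true.
  11. (¬P ∨ R ∨ ¬U) — ¬U is true.
  12. (¬S ∨ Q ∨ ¬R) — ¬S is true.
  13. (¬P ∨ ¬S ∨ ¬R) — ¬S is true.
  14. (¬T ∨ ¬R ∨ ¬Q) — ¬Q is true.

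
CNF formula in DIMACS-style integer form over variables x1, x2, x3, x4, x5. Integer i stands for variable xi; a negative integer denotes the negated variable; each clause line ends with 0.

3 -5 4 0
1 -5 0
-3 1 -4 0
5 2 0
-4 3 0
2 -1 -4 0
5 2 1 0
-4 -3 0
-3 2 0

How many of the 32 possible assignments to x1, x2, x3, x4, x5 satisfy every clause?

5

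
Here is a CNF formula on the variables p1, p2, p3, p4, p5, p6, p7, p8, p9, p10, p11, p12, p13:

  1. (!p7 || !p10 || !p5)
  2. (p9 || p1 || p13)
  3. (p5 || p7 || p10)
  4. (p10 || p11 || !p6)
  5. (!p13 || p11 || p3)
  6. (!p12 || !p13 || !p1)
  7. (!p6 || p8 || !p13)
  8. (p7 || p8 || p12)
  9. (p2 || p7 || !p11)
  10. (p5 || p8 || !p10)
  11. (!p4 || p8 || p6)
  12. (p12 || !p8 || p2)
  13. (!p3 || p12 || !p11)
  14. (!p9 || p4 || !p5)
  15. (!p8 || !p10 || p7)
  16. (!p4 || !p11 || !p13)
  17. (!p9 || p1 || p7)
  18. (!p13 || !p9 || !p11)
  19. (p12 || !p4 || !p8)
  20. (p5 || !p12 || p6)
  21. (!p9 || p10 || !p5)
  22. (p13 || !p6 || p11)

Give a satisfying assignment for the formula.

p1=1, p2=1, p3=0, p4=0, p5=1, p6=0, p7=0, p8=1, p9=0, p10=0, p11=0, p12=1, p13=0

Pure literal: p2 appears only positively; assign p2 = True.
Try p1 = True.
Set p3 = False and propagate.
Set p4 = False and propagate.
The remaining clauses are satisfied by p5 = True, p6 = False, p7 = False, p8 = True, p9 = False, p10 = False, p11 = False, p12 = True, p13 = False.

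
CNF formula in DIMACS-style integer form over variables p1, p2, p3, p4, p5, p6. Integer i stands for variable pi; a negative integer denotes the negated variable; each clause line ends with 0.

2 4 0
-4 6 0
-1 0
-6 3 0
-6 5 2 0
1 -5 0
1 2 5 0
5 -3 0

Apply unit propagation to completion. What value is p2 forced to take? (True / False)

True

(¬p1) is a unit clause: p1 = False.
(¬p5 ∨ p1) with p1 = False leaves only ¬p5, so p5 = False.
(p1 ∨ p2 ∨ p5) with p1 = False, p5 = False leaves only p2, so p2 = True.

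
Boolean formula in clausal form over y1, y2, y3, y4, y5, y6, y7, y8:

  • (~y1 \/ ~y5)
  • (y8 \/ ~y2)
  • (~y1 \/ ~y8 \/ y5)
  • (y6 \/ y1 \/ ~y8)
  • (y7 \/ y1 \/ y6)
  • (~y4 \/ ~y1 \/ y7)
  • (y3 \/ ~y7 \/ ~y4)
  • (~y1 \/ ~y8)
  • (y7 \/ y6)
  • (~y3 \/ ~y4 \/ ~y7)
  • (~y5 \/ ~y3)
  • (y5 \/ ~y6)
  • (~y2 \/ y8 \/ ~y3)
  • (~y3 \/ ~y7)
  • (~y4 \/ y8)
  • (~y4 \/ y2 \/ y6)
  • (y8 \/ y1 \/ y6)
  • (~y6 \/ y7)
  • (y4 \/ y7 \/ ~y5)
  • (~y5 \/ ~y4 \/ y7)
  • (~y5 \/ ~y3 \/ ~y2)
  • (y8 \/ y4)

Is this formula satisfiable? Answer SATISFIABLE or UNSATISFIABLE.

Branch on y1: take y1 = False.
For the remaining variables, y2 = False, y3 = False, y4 = False, y5 = True, y6 = True, y7 = True, y8 = True works.
So y1=False, y2=False, y3=False, y4=False, y5=True, y6=True, y7=True, y8=True is a satisfying assignment.

SATISFIABLE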